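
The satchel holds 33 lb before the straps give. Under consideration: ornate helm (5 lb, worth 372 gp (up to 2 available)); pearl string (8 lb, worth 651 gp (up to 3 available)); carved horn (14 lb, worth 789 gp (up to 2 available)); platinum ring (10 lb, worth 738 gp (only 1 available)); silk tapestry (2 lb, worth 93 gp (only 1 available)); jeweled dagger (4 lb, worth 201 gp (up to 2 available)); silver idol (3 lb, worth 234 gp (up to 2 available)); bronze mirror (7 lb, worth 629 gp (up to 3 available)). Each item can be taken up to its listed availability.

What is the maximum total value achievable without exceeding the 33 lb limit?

2794

Greedy by ratio would take pearl string + silver idol + 3×bronze mirror: 32 lb used, total 2772.
Dropping bronze mirror frees 7 lb; slotting in pearl string (8 lb) lifts the total to 2794 at 33 lb.
That's the maximum — no swap from here does better than 2794.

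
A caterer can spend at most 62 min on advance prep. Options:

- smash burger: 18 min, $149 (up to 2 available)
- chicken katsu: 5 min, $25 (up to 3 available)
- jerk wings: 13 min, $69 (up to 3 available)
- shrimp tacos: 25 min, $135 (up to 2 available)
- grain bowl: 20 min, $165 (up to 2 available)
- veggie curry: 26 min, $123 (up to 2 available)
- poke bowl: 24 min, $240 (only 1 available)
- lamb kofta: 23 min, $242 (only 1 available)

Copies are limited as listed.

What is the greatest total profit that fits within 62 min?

Ranking by ratio (profit/min): lamb kofta 10.52, poke bowl 10.00, smash burger 8.28.
Greedy by ratio would take jerk wings + poke bowl + lamb kofta: 60 min used, total 551.
The 13 min tied up in jerk wings is better spent on 3×chicken katsu — total rises to 557 (62 min).
Every other selection either busts 62 min or exceeds an availability limit or fails to beat 557.

557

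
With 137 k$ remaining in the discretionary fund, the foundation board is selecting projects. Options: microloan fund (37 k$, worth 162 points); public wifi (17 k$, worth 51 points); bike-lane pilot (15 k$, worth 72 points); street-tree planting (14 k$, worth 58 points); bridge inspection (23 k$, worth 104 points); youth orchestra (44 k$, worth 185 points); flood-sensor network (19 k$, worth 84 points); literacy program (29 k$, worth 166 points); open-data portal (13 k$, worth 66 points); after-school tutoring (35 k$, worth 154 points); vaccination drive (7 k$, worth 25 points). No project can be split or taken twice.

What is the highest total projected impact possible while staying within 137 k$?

A density-first pass picks bike-lane pilot + bridge inspection + flood-sensor network + literacy program + open-data portal + after-school tutoring — 646 at 134 k$.
Dropping after-school tutoring frees 35 k$; slotting in microloan fund (37 k$) lifts the total to 654 at 136 k$.

654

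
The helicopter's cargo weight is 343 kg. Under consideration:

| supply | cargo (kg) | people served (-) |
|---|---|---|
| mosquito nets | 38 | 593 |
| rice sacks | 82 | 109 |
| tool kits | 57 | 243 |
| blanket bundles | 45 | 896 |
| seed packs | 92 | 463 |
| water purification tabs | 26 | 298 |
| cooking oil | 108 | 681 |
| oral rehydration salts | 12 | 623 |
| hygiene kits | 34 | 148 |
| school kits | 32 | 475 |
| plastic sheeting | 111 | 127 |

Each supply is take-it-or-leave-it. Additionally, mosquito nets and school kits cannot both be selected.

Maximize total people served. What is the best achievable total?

By people served per kg: oral rehydration salts 51.92, blanket bundles 19.91, mosquito nets 15.61 lead.
Best packing: mosquito nets + blanket bundles + seed packs + water purification tabs + cooking oil + oral rehydration salts — 321 kg, 3554 total.
Next best is mosquito nets + tool kits + blanket bundles + water purification tabs + cooking oil + oral rehydration salts + hygiene kits at 3482 (320 kg) — short by 72.

3554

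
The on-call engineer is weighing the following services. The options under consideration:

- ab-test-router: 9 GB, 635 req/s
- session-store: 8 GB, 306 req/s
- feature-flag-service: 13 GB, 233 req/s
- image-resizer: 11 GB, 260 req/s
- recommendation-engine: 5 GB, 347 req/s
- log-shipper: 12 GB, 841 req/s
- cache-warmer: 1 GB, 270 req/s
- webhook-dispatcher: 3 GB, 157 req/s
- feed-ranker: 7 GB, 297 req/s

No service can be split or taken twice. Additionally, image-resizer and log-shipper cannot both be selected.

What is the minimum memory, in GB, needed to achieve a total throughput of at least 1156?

15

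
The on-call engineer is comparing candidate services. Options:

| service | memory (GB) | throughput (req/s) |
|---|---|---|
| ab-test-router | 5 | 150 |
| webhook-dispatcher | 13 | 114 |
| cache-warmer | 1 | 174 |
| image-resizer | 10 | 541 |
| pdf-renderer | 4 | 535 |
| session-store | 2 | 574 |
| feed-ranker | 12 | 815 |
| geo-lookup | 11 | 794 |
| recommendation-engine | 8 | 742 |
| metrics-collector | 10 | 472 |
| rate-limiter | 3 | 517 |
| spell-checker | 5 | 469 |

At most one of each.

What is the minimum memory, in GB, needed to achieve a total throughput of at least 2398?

Look for the lowest-memory combination reaching 2398.
cache-warmer + pdf-renderer + session-store + recommendation-engine + rate-limiter reaches 2542 using 18 GB.
No combination under 18 GB hits 2398.

18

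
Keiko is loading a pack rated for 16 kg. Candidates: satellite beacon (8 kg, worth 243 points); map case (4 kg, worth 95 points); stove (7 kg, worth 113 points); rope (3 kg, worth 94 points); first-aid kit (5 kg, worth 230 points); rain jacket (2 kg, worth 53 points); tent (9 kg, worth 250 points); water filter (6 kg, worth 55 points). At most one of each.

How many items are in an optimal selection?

The maximum utility within 16 kg is 567.
One optimal bundle: satellite beacon + rope + first-aid kit (16 kg).
Every optimal selection uses 3 items.

3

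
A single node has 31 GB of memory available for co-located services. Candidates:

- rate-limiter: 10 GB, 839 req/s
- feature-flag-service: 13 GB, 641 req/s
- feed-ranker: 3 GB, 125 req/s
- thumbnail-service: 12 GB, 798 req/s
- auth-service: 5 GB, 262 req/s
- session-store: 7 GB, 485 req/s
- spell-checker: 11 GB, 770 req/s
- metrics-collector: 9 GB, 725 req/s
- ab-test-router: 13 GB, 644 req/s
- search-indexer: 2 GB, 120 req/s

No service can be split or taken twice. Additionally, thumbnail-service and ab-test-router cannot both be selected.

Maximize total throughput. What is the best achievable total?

2362

Filling by ratio: rate-limiter + spell-checker + metrics-collector for 2334, with 1 GB left unused.
The 11 GB tied up in spell-checker is better spent on thumbnail-service — total rises to 2362 (31 GB).
An exhaustive check of the 1024 subsets confirms 2362.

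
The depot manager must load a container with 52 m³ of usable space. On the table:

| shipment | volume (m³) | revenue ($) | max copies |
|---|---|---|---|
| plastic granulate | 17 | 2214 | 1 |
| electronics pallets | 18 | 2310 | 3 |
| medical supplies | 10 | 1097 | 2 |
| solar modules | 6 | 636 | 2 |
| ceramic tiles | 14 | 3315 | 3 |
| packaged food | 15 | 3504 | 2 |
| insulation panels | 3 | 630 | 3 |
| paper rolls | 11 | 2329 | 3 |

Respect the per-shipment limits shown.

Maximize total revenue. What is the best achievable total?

By revenue per m³: ceramic tiles 236.79, packaged food 233.60, paper rolls 211.73, insulation panels 210.00 lead.
Taking the top-ratio shipments first gives 3×ceramic tiles + 3×insulation panels for 11835 (51 m³).
Replace ceramic tiles with packaged food: the trade gains 189 net, giving 12024 at 52 m³.

12024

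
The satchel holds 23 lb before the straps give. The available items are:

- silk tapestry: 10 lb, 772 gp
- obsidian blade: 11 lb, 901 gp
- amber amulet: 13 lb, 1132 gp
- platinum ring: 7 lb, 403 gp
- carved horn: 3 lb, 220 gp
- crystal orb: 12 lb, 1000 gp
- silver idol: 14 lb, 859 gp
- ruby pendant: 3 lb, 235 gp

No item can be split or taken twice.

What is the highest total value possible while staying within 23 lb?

Greedy by ratio would take amber amulet + carved horn + ruby pendant: 19 lb used, total 1587.
Dropping carved horn and ruby pendant frees 6 lb; slotting in silk tapestry (10 lb) lifts the total to 1904 at 23 lb.
That's the maximum — no swap from here does better than 1904.

1904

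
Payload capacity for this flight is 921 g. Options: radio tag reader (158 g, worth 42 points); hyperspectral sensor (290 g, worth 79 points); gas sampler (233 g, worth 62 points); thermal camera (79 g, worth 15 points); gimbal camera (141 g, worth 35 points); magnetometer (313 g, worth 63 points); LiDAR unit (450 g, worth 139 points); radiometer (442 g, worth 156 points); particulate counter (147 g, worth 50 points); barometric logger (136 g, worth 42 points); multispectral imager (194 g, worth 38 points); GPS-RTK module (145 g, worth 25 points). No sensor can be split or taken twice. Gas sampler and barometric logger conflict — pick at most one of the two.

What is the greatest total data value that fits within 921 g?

295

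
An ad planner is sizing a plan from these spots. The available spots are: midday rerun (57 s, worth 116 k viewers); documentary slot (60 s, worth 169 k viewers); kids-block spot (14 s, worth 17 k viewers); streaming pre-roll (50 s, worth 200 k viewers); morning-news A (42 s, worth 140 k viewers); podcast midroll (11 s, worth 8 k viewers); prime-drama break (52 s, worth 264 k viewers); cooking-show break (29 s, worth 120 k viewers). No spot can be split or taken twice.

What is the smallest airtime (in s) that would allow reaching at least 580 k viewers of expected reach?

131

Look for the lowest-airtime combination reaching 580.
Taking streaming pre-roll + prime-drama break + cooking-show break gives 584 (≥ 580) for 131 s.
Below 131 s the best achievable stays under 580.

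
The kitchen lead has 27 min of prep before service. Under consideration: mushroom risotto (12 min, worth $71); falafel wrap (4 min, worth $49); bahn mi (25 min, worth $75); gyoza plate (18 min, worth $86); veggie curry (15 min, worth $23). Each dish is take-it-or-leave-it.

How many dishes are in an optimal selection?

2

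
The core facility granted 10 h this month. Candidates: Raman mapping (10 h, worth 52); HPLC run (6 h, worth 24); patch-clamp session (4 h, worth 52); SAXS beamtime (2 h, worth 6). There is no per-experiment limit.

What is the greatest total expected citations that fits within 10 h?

Best packing: 2×patch-clamp session + SAXS beamtime — 10 h, 110 total.

110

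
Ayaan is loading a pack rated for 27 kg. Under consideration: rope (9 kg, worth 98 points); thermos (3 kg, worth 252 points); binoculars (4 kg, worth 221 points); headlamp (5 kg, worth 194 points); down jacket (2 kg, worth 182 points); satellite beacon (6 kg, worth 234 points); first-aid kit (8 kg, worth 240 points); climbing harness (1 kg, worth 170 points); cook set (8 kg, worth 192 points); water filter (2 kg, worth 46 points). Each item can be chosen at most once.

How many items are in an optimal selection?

The maximum utility within 27 kg is 1345.
thermos + binoculars + down jacket + satellite beacon + first-aid kit + climbing harness + water filter hits 1345 at 26 kg.
All optima have 7 items.

7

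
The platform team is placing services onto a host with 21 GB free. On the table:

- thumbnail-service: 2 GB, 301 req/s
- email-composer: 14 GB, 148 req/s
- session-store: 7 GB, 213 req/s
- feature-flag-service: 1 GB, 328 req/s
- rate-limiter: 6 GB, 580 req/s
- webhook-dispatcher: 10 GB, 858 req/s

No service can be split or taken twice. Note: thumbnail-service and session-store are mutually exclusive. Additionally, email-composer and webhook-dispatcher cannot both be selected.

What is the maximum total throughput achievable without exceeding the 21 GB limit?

Taking thumbnail-service + feature-flag-service + rate-limiter + webhook-dispatcher: 19 GB used, 2067 in throughput.
An exhaustive check of the 64 subsets confirms 2067.

2067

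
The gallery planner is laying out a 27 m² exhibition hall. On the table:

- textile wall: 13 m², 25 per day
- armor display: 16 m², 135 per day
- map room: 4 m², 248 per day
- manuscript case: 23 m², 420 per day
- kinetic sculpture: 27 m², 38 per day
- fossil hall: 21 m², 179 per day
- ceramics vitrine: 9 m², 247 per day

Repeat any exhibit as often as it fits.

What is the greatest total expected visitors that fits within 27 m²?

Density check — map room 62.00, ceramics vitrine 27.44, manuscript case 18.26, fossil hall 8.52 are the best per m².
6×map room uses 24 of the 27 m² and totals 1488.
That's the maximum — no swap from here does better than 1488.

1488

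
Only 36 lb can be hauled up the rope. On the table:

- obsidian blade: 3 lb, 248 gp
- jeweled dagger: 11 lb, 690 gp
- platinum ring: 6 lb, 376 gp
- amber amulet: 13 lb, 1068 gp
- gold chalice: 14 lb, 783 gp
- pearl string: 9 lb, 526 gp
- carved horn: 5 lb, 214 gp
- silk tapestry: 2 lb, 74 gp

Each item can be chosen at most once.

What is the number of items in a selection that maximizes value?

4

Best achievable value is 2532.
obsidian blade + jeweled dagger + amber amulet + pearl string hits 2532 at 36 lb.
Any selection reaching 2532 contains exactly 4 items.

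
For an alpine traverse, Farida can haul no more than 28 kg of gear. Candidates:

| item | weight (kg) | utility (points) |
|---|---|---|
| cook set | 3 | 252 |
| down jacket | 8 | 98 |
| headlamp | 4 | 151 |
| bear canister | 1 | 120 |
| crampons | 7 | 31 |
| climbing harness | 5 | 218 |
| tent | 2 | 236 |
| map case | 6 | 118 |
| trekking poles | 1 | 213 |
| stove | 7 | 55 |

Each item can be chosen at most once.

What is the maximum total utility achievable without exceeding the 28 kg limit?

1308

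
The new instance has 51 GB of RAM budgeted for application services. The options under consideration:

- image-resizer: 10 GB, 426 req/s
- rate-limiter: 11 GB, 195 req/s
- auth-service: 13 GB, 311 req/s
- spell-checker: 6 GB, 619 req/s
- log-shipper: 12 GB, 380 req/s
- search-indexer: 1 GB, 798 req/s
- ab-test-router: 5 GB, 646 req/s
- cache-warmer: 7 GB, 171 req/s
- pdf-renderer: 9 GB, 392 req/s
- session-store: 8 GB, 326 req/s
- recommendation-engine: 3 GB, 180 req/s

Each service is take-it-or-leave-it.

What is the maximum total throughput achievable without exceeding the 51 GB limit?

3587

Taking the top-ratio services first gives image-resizer + spell-checker + search-indexer + ab-test-router + cache-warmer + pdf-renderer + session-store + recommendation-engine for 3558 (49 GB).
Replace cache-warmer and recommendation-engine with log-shipper: the trade gains 29 net, giving 3587 at 51 GB.
That's the maximum — no swap from here does better than 3587.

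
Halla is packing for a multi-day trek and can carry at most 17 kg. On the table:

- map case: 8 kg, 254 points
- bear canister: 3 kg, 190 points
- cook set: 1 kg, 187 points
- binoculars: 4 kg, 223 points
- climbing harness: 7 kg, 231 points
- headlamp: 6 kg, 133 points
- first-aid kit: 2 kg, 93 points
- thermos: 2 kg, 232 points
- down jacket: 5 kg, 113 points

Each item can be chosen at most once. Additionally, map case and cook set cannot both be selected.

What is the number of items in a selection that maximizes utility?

The maximum utility within 17 kg is 1063.
One optimal bundle: bear canister + cook set + binoculars + climbing harness + thermos (17 kg).
All optima have 5 items.

5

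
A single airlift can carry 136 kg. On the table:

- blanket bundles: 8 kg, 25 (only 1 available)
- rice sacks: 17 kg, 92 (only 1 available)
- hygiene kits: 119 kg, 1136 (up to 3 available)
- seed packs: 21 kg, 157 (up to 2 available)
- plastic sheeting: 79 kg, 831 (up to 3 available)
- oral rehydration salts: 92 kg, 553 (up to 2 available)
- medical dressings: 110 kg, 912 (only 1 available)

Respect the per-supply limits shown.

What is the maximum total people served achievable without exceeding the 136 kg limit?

1228

Greedy by ratio would take blanket bundles + 2×seed packs + plastic sheeting: 129 kg used, total 1170.
Using the slack differently, rice sacks + hygiene kits comes to 1228 at 136 kg.
Nothing else within 136 kg beats 1228.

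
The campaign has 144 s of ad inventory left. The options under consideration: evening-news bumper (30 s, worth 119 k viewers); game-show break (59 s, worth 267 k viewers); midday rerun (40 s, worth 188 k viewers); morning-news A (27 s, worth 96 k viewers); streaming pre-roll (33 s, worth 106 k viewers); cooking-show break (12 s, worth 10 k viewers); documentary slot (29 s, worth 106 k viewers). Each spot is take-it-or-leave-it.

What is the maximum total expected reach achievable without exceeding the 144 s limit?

584

By expected reach per s: midday rerun 4.70, game-show break 4.53, evening-news bumper 3.97 lead.
Best packing: evening-news bumper + game-show break + midday rerun + cooking-show break — 141 s, 584 total.
Next best is evening-news bumper + game-show break + midday rerun at 574 (129 s) — short by 10.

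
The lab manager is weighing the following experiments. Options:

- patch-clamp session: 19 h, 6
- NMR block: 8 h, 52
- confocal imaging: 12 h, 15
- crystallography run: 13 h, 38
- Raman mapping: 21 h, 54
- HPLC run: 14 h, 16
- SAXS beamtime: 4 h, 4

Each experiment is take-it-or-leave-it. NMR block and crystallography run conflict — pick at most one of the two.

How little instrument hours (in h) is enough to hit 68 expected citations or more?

Look for the lowest-instrument combination reaching 68.
NMR block + HPLC run reaches 68 using 22 h.
Any bundle with less than 22 h falls short of 68.

22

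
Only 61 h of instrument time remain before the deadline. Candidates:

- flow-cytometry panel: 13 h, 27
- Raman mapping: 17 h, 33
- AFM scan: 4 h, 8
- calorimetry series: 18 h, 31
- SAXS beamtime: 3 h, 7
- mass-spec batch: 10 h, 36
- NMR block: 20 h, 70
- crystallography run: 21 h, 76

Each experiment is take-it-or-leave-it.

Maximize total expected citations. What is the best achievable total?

197

The ratio ordering already packs tightly: AFM scan + SAXS beamtime + mass-spec batch + NMR block + crystallography run, 58 h, 197.
That's the maximum — no swap from here does better than 197.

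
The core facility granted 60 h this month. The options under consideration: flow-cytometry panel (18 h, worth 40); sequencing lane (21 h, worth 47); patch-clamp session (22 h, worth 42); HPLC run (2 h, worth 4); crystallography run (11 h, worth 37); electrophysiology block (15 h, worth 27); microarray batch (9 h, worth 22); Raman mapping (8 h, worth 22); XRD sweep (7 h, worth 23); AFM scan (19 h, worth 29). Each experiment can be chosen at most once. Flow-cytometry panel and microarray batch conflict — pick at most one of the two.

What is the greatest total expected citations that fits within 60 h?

155

Taking sequencing lane + HPLC run + crystallography run + microarray batch + Raman mapping + XRD sweep: 58 h used, 155 in expected citations.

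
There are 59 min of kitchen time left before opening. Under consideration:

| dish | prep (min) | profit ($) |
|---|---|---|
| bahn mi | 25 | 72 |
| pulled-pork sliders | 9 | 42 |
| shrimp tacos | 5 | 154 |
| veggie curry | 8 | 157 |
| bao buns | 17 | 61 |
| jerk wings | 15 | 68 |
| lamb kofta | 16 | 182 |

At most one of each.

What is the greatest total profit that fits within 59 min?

603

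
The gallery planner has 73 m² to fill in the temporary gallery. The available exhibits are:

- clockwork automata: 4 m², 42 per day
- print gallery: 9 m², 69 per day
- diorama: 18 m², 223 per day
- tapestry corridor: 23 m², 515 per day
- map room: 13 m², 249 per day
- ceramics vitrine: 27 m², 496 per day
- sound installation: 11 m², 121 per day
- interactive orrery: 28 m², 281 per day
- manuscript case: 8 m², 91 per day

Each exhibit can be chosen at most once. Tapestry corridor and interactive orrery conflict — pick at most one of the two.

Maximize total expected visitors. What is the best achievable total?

Ranking by ratio (expected visitors/m²): tapestry corridor 22.39, map room 19.15, ceramics vitrine 18.37.
Best packing: tapestry corridor + map room + ceramics vitrine + manuscript case — 71 m², 1351 total.

1351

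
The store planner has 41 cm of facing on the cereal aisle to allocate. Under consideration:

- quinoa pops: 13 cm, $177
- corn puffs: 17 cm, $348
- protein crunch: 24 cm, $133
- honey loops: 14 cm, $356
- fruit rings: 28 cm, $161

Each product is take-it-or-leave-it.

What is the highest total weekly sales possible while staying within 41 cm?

704

Density check — honey loops 25.43, corn puffs 20.47, quinoa pops 13.62, fruit rings 5.75 are the best per cm.
Taking corn puffs + honey loops: 31 cm used, 704 in weekly sales.
Every other selection either busts 41 cm or fails to beat 704.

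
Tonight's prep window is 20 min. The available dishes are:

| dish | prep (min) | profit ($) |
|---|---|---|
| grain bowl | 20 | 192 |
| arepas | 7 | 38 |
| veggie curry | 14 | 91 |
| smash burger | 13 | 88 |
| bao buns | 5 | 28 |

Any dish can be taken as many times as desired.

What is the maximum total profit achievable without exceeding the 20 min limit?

192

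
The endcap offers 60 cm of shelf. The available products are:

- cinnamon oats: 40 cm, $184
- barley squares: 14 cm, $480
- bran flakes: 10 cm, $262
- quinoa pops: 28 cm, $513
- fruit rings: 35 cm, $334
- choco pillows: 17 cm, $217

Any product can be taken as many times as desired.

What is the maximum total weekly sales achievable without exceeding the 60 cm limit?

1920

Best packing: 4×barley squares — 56 cm, 1920 total.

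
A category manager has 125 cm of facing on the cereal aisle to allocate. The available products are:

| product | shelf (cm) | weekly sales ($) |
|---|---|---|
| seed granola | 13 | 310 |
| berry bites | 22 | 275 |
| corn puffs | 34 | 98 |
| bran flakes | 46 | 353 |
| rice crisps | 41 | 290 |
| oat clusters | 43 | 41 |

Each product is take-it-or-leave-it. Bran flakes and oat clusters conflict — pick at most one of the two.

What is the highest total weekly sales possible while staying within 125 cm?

1228

Density check — seed granola 23.85, berry bites 12.50, bran flakes 7.67 are the best per cm.
The ratio ordering already packs tightly: seed granola + berry bites + bran flakes + rice crisps, 122 cm, 1228.
The closest alternative, seed granola + berry bites + corn puffs + bran flakes, reaches only 1036.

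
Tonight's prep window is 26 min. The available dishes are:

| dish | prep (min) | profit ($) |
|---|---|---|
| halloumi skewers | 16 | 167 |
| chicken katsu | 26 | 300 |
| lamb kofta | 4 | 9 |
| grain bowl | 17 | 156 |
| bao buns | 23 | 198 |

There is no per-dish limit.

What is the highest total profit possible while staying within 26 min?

Ranking by ratio (profit/min): chicken katsu 11.54, halloumi skewers 10.44, grain bowl 9.18.
Best packing: chicken katsu — 26 min, 300 total.
That's the maximum — no swap from here does better than 300.

300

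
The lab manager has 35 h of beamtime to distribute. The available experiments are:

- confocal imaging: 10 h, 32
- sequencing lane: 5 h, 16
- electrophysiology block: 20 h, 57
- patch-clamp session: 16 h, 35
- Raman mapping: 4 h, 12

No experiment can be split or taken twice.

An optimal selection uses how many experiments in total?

The maximum expected citations within 35 h is 105.
For example confocal imaging + sequencing lane + electrophysiology block achieves it, using 35 h.
Every optimal selection uses 3 experiments.

3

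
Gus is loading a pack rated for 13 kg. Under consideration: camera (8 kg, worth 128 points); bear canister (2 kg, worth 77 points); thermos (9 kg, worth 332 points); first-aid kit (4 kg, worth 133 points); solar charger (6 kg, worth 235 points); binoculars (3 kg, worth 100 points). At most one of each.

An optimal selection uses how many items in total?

Optimal total is 468.
For example first-aid kit + solar charger + binoculars achieves it, using 13 kg.
All optima have 3 items.

3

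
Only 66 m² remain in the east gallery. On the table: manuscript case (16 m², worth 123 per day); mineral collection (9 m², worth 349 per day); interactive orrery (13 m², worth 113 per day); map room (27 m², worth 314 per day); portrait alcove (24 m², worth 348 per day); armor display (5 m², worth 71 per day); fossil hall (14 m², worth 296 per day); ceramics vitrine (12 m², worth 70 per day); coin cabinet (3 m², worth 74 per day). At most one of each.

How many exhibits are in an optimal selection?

5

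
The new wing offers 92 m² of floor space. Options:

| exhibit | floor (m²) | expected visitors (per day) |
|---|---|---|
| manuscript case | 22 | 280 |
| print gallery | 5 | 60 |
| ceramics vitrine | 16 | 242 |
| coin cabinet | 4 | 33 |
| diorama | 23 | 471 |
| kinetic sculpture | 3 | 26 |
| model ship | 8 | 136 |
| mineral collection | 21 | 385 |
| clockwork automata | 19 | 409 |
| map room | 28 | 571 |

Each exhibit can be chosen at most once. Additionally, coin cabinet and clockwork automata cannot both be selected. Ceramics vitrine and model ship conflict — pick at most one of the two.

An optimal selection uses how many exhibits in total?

Best achievable expected visitors is 1836.
One optimal bundle: diorama + mineral collection + clockwork automata + map room (91 m²).
Any selection reaching 1836 contains exactly 4 exhibits.

4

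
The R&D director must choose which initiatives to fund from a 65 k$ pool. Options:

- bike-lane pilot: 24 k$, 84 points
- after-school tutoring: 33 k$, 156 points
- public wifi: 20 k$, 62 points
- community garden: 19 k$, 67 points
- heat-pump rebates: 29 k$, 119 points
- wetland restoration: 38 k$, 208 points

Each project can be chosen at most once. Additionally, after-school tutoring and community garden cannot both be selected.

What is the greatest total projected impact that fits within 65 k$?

292

Filling by ratio: community garden + wetland restoration for 275, with 8 k$ left unused.
The 19 k$ tied up in community garden is better spent on bike-lane pilot — total rises to 292 (62 k$).
The spare 3 k$ is too small for any remaining project, and no feasible exchange beats 292.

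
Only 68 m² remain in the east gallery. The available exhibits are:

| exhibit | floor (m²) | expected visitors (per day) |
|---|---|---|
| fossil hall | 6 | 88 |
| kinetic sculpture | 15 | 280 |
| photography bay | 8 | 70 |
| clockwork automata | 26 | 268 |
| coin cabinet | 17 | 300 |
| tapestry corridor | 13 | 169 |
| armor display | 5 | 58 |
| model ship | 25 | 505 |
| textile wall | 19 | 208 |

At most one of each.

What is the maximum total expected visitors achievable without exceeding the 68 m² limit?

1231

By expected visitors per m²: model ship 20.20, kinetic sculpture 18.67, coin cabinet 17.65, fossil hall 14.67 lead.
Taking fossil hall + kinetic sculpture + coin cabinet + armor display + model ship: 68 m² used, 1231 in expected visitors.
Every other selection either busts 68 m² or fails to beat 1231.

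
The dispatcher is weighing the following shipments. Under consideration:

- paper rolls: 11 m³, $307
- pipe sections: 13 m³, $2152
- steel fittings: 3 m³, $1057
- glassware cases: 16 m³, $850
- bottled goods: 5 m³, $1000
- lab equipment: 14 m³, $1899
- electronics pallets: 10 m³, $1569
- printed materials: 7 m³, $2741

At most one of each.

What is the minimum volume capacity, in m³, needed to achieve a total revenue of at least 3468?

Need the lightest bundle worth ≥ 3468.
steel fittings + printed materials reaches 3798 using 10 m³.
No combination under 10 m³ hits 3468.

10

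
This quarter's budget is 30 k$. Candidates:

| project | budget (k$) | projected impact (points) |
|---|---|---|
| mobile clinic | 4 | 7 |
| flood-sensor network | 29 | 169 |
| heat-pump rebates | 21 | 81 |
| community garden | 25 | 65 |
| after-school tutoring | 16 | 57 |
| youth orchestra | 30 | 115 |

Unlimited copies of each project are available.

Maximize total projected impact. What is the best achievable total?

169

Ranking by ratio (projected impact/k$): flood-sensor network 5.83, heat-pump rebates 3.86, youth orchestra 3.83.
Best packing: flood-sensor network — 29 k$, 169 total.
No other feasible combination exceeds 169.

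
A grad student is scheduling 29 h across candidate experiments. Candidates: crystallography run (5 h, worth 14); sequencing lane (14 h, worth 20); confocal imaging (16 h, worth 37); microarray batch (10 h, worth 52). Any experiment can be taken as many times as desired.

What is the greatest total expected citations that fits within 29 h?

Ranking by ratio (expected citations/h): microarray batch 5.20, crystallography run 2.80, confocal imaging 2.31.
Taking crystallography run + 2×microarray batch: 25 h used, 118 in expected citations.
No other feasible combination exceeds 118.

118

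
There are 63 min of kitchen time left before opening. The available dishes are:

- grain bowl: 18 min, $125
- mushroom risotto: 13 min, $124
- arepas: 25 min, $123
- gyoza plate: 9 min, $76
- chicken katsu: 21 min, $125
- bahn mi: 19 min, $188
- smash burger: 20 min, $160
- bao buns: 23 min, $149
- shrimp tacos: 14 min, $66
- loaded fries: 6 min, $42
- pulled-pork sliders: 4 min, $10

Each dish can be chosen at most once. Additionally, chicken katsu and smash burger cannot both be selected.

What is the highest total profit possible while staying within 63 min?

Density check — bahn mi 9.89, mushroom risotto 9.54, gyoza plate 8.44, smash burger 8.00 are the best per min.
Mushroom risotto + gyoza plate + bahn mi + smash burger uses 61 of the 63 min and totals 548.
Runner-up mushroom risotto + bahn mi + smash burger + loaded fries + pulled-pork sliders tops out at 524.

548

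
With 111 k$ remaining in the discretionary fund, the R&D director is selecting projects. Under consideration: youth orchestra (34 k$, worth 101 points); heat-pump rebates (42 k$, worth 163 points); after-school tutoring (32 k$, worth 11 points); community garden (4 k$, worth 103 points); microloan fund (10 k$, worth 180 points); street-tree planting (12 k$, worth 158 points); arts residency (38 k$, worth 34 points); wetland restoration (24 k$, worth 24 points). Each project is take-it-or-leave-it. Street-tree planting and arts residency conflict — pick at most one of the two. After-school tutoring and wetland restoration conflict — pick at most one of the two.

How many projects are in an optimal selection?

5

Best achievable projected impact is 705.
One optimal bundle: youth orchestra + heat-pump rebates + community garden + microloan fund + street-tree planting (102 k$).
All optima have 5 projects.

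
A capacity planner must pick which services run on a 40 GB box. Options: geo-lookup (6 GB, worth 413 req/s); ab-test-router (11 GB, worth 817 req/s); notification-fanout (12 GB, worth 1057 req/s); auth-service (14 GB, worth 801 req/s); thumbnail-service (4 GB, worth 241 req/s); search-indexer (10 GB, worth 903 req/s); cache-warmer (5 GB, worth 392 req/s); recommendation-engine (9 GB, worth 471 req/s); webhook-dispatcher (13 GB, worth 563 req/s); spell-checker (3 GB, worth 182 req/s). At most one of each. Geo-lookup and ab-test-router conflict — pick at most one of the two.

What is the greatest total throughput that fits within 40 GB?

Greedy by ratio would take ab-test-router + notification-fanout + search-indexer + cache-warmer: 38 GB used, total 3169.
The 5 GB tied up in cache-warmer is better spent on thumbnail-service + spell-checker — total rises to 3200 (40 GB).
Nothing else feasible within 40 GB beats 3200.

3200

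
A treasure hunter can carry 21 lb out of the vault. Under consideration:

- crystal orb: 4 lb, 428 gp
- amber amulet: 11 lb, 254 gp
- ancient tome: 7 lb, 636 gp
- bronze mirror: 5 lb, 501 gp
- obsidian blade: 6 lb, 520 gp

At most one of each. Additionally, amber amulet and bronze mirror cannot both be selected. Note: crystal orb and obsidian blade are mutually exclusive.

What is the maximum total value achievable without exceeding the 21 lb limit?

1657

Greedy by ratio would take crystal orb + ancient tome + bronze mirror: 16 lb used, total 1565.
The 4 lb tied up in crystal orb is better spent on obsidian blade — total rises to 1657 (18 lb).
An exhaustive check of the 32 subsets confirms 1657.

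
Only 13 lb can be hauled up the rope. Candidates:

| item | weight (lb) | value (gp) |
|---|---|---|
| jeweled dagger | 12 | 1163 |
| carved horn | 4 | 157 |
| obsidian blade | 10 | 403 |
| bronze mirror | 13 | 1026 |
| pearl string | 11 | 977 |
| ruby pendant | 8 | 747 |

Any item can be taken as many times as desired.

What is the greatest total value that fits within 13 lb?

Ranking by ratio (value/lb): jeweled dagger 96.92, ruby pendant 93.38, pearl string 88.82.
Taking jeweled dagger: 12 lb used, 1163 in value.
No other feasible combination exceeds 1163.

1163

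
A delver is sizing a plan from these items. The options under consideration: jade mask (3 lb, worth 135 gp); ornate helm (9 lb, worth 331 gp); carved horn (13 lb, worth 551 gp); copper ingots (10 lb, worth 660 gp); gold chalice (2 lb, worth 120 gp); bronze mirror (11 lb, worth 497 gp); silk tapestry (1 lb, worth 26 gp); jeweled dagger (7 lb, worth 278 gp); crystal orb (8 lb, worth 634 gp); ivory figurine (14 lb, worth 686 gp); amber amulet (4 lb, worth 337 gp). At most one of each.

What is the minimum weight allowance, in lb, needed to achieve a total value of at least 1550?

Minimise lb subject to total value ≥ 1550.
copper ingots + crystal orb + amber amulet reaches 1631 using 22 lb.
Any bundle with less than 22 lb falls short of 1550.

22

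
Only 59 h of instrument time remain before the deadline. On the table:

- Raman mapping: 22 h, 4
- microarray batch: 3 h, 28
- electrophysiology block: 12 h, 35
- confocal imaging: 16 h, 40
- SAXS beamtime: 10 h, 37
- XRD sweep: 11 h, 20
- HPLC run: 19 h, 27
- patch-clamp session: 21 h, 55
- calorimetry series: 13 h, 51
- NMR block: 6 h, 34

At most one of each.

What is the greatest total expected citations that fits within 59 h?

Taking the top-ratio experiments first gives microarray batch + electrophysiology block + SAXS beamtime + XRD sweep + calorimetry series + NMR block for 205 (55 h).
Replace electrophysiology block with confocal imaging: the trade gains 5 net, giving 210 at 59 h.
Runner-up microarray batch + confocal imaging + patch-clamp session + calorimetry series + NMR block tops out at 208.

210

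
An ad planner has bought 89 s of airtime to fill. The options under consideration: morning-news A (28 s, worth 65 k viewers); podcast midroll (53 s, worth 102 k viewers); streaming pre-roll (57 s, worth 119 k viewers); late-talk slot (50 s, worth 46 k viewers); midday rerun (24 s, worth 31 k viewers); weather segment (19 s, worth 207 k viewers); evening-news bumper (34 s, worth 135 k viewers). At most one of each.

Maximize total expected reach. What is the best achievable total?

407

The ratio ordering already packs tightly: morning-news A + weather segment + evening-news bumper, 81 s, 407.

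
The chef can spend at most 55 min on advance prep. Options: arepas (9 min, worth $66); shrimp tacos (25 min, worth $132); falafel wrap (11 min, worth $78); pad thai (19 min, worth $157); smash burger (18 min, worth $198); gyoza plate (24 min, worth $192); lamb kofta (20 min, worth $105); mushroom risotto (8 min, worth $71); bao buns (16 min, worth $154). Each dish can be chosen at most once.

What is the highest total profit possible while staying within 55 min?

509

A density-first pass picks arepas + smash burger + mushroom risotto + bao buns — 489 at 51 min.
The 17 min tied up in arepas and mushroom risotto is better spent on pad thai — total rises to 509 (53 min).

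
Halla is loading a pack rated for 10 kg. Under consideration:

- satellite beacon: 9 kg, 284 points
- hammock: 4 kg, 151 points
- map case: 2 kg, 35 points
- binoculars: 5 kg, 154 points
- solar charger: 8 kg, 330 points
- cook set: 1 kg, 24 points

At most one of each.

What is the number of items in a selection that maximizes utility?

Best achievable utility is 365.
map case + solar charger hits 365 at 10 kg.
All optima have 2 items.

2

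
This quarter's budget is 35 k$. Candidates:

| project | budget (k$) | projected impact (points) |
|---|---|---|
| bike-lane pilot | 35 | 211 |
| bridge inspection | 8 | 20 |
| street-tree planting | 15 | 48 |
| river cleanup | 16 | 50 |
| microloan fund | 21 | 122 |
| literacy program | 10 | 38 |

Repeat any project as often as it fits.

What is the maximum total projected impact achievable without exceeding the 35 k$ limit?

211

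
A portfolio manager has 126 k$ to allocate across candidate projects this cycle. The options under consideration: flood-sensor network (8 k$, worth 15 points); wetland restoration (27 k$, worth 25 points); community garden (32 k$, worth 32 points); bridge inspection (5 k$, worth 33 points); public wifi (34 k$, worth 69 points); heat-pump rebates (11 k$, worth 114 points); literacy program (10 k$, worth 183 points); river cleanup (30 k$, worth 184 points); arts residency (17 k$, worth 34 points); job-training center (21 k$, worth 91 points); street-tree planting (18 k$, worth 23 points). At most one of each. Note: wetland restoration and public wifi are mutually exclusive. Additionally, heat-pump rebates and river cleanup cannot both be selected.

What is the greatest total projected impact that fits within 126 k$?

609

By projected impact per k$: literacy program 18.30, heat-pump rebates 10.36, bridge inspection 6.60, river cleanup 6.13 lead.
Flood-sensor network + bridge inspection + public wifi + literacy program + river cleanup + arts residency + job-training center uses 125 of the 126 k$ and totals 609.
Runner-up flood-sensor network + bridge inspection + public wifi + literacy program + river cleanup + job-training center + street-tree planting tops out at 598.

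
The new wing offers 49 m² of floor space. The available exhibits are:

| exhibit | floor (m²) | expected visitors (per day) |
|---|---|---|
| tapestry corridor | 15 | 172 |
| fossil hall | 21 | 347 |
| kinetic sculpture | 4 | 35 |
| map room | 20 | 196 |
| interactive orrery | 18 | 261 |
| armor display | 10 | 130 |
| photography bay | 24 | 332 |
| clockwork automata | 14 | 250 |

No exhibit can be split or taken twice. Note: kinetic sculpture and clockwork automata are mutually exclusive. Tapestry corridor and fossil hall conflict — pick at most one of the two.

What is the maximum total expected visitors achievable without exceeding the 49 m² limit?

Ranking by ratio (expected visitors/m²): clockwork automata 17.86, fossil hall 16.52, interactive orrery 14.50, photography bay 13.83.
Best packing: fossil hall + interactive orrery + armor display — 49 m², 738 total.
The closest alternative, fossil hall + armor display + clockwork automata, reaches only 727.

738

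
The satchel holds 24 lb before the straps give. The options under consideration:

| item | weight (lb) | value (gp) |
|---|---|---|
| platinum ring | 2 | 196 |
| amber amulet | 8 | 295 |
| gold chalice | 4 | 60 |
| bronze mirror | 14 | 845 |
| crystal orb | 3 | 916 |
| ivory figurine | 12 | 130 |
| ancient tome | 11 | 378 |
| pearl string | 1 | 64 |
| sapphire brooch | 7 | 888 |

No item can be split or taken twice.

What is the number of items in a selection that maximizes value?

3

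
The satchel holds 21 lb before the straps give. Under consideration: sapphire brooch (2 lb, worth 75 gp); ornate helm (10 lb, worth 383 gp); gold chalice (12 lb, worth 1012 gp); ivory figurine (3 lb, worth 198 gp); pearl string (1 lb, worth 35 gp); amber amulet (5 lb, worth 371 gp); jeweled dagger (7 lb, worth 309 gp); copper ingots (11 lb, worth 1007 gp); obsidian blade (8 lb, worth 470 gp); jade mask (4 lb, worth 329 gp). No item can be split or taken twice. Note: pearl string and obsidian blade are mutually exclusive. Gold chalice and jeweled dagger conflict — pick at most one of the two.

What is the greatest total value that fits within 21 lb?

Best packing: pearl string + amber amulet + copper ingots + jade mask — 21 lb, 1742 total.

1742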